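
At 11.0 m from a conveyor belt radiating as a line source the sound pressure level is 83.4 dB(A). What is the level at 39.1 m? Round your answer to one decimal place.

For a line source, L₂ = L₁ − 10·log₁₀(r₂/r₁).
L₂ = 83.4 − 10·log₁₀(39.1/11.0) = 83.4 − 5.508 = 77.89 dB(A).

77.9 dB(A)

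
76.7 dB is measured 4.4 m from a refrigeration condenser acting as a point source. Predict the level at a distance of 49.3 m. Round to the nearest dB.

Point-source attenuation: ΔL = 20·log₁₀(r₂/r₁) = 20·log₁₀(49.3/4.4) = 20.988 dB.
L₂ = 76.7 − 20·log₁₀(49.3/4.4) = 76.7 − 20.988 = 55.71 dB.

56 dB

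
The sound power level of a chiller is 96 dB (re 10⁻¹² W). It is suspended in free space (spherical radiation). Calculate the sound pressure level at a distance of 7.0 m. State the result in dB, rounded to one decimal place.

L_p = L_w − 10·log₁₀(4π·r²) with r = 7.0 m.
4π·r² = 615.8 m², 10·log₁₀ of that is 27.894 dB.
L_p = 96 − 27.894 = 68.11 dB.

68.1 dB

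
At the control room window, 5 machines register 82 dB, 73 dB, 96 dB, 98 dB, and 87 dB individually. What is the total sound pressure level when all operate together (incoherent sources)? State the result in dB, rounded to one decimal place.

For uncorrelated sources the intensities add, so convert each level to linear form, sum, and take 10·log₁₀ of the total.
Σ 10^(L/10) = 10^(82/10) + 10^(73/10) + 10^(96/10) + 10^(98/10) + 10^(87/10) = 1.097e+10.
L_total = 10·log₁₀(1.097e+10) = 100.40 dB.

100.4 dB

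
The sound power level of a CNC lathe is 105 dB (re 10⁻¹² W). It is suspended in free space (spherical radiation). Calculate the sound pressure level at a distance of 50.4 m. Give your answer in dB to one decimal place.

The power spreads over a sphere of area 4π·r², so L_p = L_w − 10·log₁₀(4π·r²).
4π·r² = 3.192e+04 m², 10·log₁₀ of that is 45.041 dB.
L_p = 105 − 45.041 = 59.96 dB.

60.0 dB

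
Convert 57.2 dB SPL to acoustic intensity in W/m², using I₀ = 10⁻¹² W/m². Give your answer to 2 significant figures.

5.2e-07 W/m²

I = I₀·10^(L/10) = 10⁻¹² × 10^(57.2/10) = 10^(-6.280).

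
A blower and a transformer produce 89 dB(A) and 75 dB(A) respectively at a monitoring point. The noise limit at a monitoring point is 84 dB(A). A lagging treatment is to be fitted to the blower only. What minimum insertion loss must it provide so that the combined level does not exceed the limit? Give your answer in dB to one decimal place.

Everything except the blower sums to 10^(75/10) = 3.162e+07 in linear terms, 75.00 dB(A).
The limit corresponds to 10^(84/10) = 2.512e+08; subtracting the fixed part leaves 2.196e+08 for the blower, i.e. 83.42 dB(A).
So the blower must be reduced from 89 to 83.42 dB(A): IL = 5.58 dB.

5.6 dB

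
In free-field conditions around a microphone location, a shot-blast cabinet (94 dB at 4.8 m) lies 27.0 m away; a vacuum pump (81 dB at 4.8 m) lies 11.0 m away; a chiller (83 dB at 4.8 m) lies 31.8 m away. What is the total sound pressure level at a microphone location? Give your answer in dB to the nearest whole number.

80 dB

Apply inverse-square spreading to bring every level to the receiver, then sum 10^(L/10).
shot-blast cabinet: 94 − 20·log₁₀(27.0/4.8) = 94 − 15.00 = 79.00 dB.
vacuum pump: 81 − 20·log₁₀(11.0/4.8) = 81 − 7.20 = 73.80 dB.
chiller: 83 − 20·log₁₀(31.8/4.8) = 83 − 16.42 = 66.58 dB.
Σ 10^(L/10) = 1.079e+08 → L_total = 10·log₁₀(1.079e+08) = 80.33 dB.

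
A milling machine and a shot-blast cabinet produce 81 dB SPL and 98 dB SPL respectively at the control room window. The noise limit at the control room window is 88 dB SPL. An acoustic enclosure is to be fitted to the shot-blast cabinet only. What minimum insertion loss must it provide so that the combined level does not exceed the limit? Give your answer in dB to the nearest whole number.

Fixed contribution from the other source: Σ 10^(L/10) = 10^(81/10) = 1.259e+08 (81.00 dB SPL).
To meet 88 dB SPL overall, the treated shot-blast cabinet may contribute at most 10^(88/10) − 1.259e+08 = 5.051e+08, i.e. 87.03 dB SPL.
So the shot-blast cabinet must be reduced from 98 to 87.03 dB SPL: IL = 10.97 dB.

11 dB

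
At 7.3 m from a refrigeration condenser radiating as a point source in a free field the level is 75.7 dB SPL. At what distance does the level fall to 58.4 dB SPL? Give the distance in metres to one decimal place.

53.5 m

The 17.3 dB drop corresponds to a distance ratio of 10^(17.3/20) for a point source.
r₂ = 7.3·10^((75.7−58.4)/20) = 7.3·10^(17.3/20) = 53.50 m.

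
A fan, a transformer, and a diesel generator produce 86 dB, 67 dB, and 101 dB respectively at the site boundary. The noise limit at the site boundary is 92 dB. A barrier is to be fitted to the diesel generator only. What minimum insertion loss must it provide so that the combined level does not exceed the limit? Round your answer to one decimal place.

10.3 dB

Fixed contribution from the other sources: Σ 10^(L/10) = 10^(86/10) + 10^(67/10) = 4.031e+08 (86.05 dB).
To meet 92 dB overall, the treated diesel generator may contribute at most 10^(92/10) − 4.031e+08 = 1.182e+09, i.e. 90.73 dB.
Required insertion loss = 101 − 90.73 = 10.27 dB.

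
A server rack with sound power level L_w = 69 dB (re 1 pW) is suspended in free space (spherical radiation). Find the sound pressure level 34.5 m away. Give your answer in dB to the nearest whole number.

27 dB

The power spreads over a sphere of area 4π·r², so L_p = L_w − 10·log₁₀(4π·r²).
4π·r² = 1.496e+04 m², 10·log₁₀ of that is 41.748 dB.
L_p = 69 − 41.748 = 27.25 dB.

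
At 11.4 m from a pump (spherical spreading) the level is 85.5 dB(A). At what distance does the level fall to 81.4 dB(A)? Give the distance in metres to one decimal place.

For a point source L₁ − L₂ = 20·log₁₀(r₂/r₁), so r₂ = r₁·10^((L₁−L₂)/20).
r₂ = 11.4·10^((85.5−81.4)/20) = 11.4·10^(4.1/20) = 18.28 m.

18.3 m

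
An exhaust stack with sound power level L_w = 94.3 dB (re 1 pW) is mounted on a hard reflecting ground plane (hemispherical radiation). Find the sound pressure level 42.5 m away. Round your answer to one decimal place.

53.8 dB

The power spreads over a hemisphere of area 2π·r², so L_p = L_w − 10·log₁₀(2π·r²).
2π·r² = 1.135e+04 m², 10·log₁₀ of that is 40.550 dB.
L_p = 94.3 − 40.550 = 53.75 dB.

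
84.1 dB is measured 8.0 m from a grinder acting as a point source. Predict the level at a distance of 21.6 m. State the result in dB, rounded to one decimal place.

75.5 dB

Spherical spreading from a point source gives a 20·log₁₀(r₂/r₁) drop.
L₂ = 84.1 − 20·log₁₀(21.6/8.0) = 84.1 − 8.627 = 75.47 dB.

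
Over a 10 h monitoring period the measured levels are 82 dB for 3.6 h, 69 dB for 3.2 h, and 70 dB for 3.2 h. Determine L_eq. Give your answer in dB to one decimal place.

78.0 dB

The energy average is taken in the linear domain: L_eq = 10·log₁₀[(Σ tᵢ·10^(Lᵢ/10))/T], T = 10 h.
Σ tᵢ·10^(Lᵢ/10) = 3.6·10^(82/10) + 3.2·10^(69/10) + 3.2·10^(70/10) = 6.280e+08.
L_eq = 10·log₁₀(6.280e+08/10) = 77.98 dB.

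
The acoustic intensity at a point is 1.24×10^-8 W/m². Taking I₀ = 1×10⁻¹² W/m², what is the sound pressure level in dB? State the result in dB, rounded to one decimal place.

40.9 dB

I/I₀ = 1.24×10^-8/10⁻¹² = 1.24×10^4, and L = 10·log₁₀(I/I₀).
L = 10·(0.0934 + 4) = 40.93 dB.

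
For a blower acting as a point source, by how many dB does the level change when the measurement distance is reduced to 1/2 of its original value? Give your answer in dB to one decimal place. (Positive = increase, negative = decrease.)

Point-source spreading: ΔL = −20·log₁₀(r₂/r₁).
ΔL = −20·log₁₀(0.5) = +6.02 dB.

+6.0 dB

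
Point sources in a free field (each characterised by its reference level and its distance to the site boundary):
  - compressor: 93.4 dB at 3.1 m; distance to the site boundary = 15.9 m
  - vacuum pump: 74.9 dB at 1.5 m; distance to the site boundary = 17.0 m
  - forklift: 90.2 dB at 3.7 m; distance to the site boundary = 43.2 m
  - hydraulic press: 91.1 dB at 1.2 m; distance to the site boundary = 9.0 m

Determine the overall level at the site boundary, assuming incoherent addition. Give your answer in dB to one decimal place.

First find each source's level at the receiver (point-source: −20·log₁₀(r/r_ref)), then combine on an intensity basis.
compressor: 93.4 − 20·log₁₀(15.9/3.1) = 93.4 − 14.20 = 79.20 dB.
vacuum pump: 74.9 − 20·log₁₀(17.0/1.5) = 74.9 − 21.09 = 53.81 dB.
forklift: 90.2 − 20·log₁₀(43.2/3.7) = 90.2 − 21.35 = 68.85 dB.
hydraulic press: 91.1 − 20·log₁₀(9.0/1.2) = 91.1 − 17.50 = 73.60 dB.
Σ 10^(L/10) = 1.140e+08 → L_total = 10·log₁₀(1.140e+08) = 80.57 dB.

80.6 dB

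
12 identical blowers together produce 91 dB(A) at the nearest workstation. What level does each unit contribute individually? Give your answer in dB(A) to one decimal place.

For N identical incoherent sources L_total = L₁ + 10·log₁₀ N, so L₁ = 91 − 10·log₁₀(12) = 91 − 10.792.

80.2 dB(A)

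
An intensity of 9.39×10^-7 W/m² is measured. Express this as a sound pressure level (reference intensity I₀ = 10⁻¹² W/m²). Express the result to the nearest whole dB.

60 dB

Dividing by I₀ shifts the exponent by 12: I/I₀ = 9.39×10^5.
L = 10·(0.9727 + 5) = 59.73 dB.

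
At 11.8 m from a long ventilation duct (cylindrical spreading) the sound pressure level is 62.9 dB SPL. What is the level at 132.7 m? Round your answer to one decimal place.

Cylindrical spreading from a line source gives a 10·log₁₀(r₂/r₁) drop.
L₂ = 62.9 − 10·log₁₀(132.7/11.8) = 62.9 − 10.510 = 52.39 dB SPL.

52.4 dB SPL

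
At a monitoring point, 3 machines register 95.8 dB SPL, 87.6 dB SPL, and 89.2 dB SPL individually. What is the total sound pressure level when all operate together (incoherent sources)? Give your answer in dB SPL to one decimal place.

97.2 dB SPL

Incoherent sources combine by intensity addition: L_total = 10·log₁₀(Σ 10^(L_i/10)).
Σ 10^(L/10) = 10^(95.8/10) + 10^(87.6/10) + 10^(89.2/10) = 5.209e+09.
L_total = 10·log₁₀(5.209e+09) = 97.17 dB SPL.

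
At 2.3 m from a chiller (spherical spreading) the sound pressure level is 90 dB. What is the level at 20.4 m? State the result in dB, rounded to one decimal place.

71.0 dB

Point-source attenuation: ΔL = 20·log₁₀(r₂/r₁) = 20·log₁₀(20.4/2.3) = 18.958 dB.
L₂ = 90 − 20·log₁₀(20.4/2.3) = 90 − 18.958 = 71.04 dB.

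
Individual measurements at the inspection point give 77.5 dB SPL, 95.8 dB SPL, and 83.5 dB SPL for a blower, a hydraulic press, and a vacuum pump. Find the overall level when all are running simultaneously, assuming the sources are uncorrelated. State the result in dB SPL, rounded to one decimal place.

For uncorrelated sources the intensities add, so convert each level to linear form, sum, and take 10·log₁₀ of the total.
Σ 10^(L/10) = 10^(77.5/10) + 10^(95.8/10) + 10^(83.5/10) = 4.082e+09.
L_total = 10·log₁₀(4.082e+09) = 96.11 dB SPL.

96.1 dB SPL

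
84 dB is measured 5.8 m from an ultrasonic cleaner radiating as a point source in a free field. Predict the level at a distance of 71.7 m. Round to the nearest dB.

62 dB

Spherical spreading from a point source gives a 20·log₁₀(r₂/r₁) drop.
L₂ = 84 − 20·log₁₀(71.7/5.8) = 84 − 21.842 = 62.16 dB.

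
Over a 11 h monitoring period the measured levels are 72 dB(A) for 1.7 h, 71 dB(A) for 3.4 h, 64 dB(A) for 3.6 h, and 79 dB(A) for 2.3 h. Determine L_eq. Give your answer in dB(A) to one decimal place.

Weight each interval's intensity by its duration and average over T = 11 h:
Σ tᵢ·10^(Lᵢ/10) = 1.7·10^(72/10) + 3.4·10^(71/10) + 3.6·10^(64/10) + 2.3·10^(79/10) = 2.615e+08.
L_eq = 10·log₁₀(2.615e+08/11) = 73.76 dB(A).

73.8 dB(A)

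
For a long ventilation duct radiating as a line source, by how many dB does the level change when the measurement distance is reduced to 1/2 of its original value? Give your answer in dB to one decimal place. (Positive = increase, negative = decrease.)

A line source loses 3 dB per doubling of distance; generally ΔL = −10·log₁₀(r₂/r₁).
ΔL = −10·log₁₀(0.5) = +3.01 dB.

+3.0 dB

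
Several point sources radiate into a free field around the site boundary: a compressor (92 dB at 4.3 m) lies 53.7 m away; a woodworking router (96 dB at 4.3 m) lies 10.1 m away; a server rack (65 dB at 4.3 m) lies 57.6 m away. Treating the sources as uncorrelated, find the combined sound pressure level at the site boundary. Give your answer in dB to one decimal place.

88.6 dB

Apply inverse-square spreading to bring every level to the receiver, then sum 10^(L/10).
compressor: 92 − 20·log₁₀(53.7/4.3) = 92 − 21.93 = 70.07 dB.
woodworking router: 96 − 20·log₁₀(10.1/4.3) = 96 − 7.42 = 88.58 dB.
server rack: 65 − 20·log₁₀(57.6/4.3) = 65 − 22.54 = 42.46 dB.
Σ 10^(L/10) = 7.318e+08 → L_total = 10·log₁₀(7.318e+08) = 88.64 dB.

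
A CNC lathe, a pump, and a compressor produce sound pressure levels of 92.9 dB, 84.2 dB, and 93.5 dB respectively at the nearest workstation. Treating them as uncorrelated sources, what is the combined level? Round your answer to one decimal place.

Incoherent sources combine by intensity addition: L_total = 10·log₁₀(Σ 10^(L_i/10)).
Σ 10^(L/10) = 10^(92.9/10) + 10^(84.2/10) + 10^(93.5/10) = 4.452e+09.
L_total = 10·log₁₀(4.452e+09) = 96.49 dB.

96.5 dB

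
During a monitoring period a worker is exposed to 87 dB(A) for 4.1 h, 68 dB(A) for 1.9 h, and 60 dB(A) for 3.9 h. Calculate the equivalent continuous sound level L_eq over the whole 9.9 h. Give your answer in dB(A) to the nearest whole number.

83 dB(A)

Weight each interval's intensity by its duration and average over T = 9.9 h:
Σ tᵢ·10^(Lᵢ/10) = 4.1·10^(87/10) + 1.9·10^(68/10) + 3.9·10^(60/10) = 2.071e+09.
L_eq = 10·log₁₀(2.071e+09/9.9) = 83.20 dB(A).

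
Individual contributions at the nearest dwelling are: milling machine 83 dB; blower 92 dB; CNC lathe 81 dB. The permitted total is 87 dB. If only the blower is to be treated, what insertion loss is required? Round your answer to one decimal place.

Fixed contribution from the other sources: Σ 10^(L/10) = 10^(83/10) + 10^(81/10) = 3.254e+08 (85.12 dB).
To meet 87 dB overall, the treated blower may contribute at most 10^(87/10) − 3.254e+08 = 1.758e+08, i.e. 82.45 dB.
Required insertion loss = 92 − 82.45 = 9.55 dB.

9.6 dB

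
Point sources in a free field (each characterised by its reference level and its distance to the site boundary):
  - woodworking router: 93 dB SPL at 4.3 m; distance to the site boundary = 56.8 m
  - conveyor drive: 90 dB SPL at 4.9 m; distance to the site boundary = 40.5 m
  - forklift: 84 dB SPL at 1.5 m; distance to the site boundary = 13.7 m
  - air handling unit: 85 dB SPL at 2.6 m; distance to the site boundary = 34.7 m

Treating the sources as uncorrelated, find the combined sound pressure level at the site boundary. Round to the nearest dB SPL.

Apply inverse-square spreading to bring every level to the receiver, then sum 10^(L/10).
woodworking router: 93 − 20·log₁₀(56.8/4.3) = 93 − 22.42 = 70.58 dB SPL.
conveyor drive: 90 − 20·log₁₀(40.5/4.9) = 90 − 18.35 = 71.65 dB SPL.
forklift: 84 − 20·log₁₀(13.7/1.5) = 84 − 19.21 = 64.79 dB SPL.
air handling unit: 85 − 20·log₁₀(34.7/2.6) = 85 − 22.51 = 62.49 dB SPL.
Σ 10^(L/10) = 3.086e+07 → L_total = 10·log₁₀(3.086e+07) = 74.89 dB SPL.

75 dB SPL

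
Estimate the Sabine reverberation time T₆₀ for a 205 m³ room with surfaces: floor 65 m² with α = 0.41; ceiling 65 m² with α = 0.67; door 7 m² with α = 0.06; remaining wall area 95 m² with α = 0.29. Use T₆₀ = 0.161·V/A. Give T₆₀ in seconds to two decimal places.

A = Σ Sᵢαᵢ = 65·0.41 + 65·0.67 + 7·0.06 + 95·0.29 = 98.17 m².
T₆₀ = 0.161 × 205 / 98.17 = 0.336 s.

0.34 s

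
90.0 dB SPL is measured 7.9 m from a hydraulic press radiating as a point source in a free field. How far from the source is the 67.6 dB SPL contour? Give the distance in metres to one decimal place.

The 22.4 dB drop corresponds to a distance ratio of 10^(22.4/20) for a point source.
r₂ = 7.9·10^((90.0−67.6)/20) = 7.9·10^(22.4/20) = 104.14 m.

104.1 m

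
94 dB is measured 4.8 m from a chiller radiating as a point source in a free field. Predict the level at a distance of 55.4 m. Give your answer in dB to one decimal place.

72.8 dB

Spherical spreading from a point source gives a 20·log₁₀(r₂/r₁) drop.
L₂ = 94 − 20·log₁₀(55.4/4.8) = 94 − 21.245 = 72.75 dB.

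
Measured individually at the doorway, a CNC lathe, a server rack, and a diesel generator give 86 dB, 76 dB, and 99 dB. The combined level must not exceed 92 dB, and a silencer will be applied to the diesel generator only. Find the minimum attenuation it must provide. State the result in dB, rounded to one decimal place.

The untreated sources together contribute 10^(86/10) + 10^(76/10) = 4.379e+08, i.e. 86.41 dB.
The limit corresponds to 10^(92/10) = 1.585e+09; subtracting the fixed part leaves 1.147e+09 for the diesel generator, i.e. 90.60 dB.
Required insertion loss = 99 − 90.60 = 8.40 dB.

8.4 dB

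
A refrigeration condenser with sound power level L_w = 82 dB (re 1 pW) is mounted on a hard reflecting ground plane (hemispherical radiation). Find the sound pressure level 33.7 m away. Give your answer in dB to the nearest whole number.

43 dB

The power spreads over a hemisphere of area 2π·r², so L_p = L_w − 10·log₁₀(2π·r²).
2π·r² = 7136 m², 10·log₁₀ of that is 38.534 dB.
L_p = 82 − 38.534 = 43.47 dB.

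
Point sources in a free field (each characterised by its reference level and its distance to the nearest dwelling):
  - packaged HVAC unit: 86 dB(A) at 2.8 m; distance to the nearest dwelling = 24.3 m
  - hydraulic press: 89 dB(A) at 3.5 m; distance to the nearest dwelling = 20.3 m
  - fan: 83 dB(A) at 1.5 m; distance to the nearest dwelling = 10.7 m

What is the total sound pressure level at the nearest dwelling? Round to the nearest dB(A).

Propagate each source to the receiver with L = L_ref − 20·log₁₀(r/r_ref), then add intensities.
packaged HVAC unit: 86 − 20·log₁₀(24.3/2.8) = 86 − 18.77 = 67.23 dB(A).
hydraulic press: 89 − 20·log₁₀(20.3/3.5) = 89 − 15.27 = 73.73 dB(A).
fan: 83 − 20·log₁₀(10.7/1.5) = 83 − 17.07 = 65.93 dB(A).
Σ 10^(L/10) = 3.282e+07 → L_total = 10·log₁₀(3.282e+07) = 75.16 dB(A).

75 dB(A)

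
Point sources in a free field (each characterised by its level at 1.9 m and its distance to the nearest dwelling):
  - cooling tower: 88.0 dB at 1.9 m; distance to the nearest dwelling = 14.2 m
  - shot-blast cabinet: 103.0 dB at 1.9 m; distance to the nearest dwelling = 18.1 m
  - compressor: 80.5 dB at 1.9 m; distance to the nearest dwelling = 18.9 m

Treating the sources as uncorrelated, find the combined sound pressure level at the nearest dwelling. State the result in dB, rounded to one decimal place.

Apply inverse-square spreading to bring every level to the receiver, then sum 10^(L/10).
cooling tower: 88.0 − 20·log₁₀(14.2/1.9) = 88.0 − 17.47 = 70.53 dB.
shot-blast cabinet: 103.0 − 20·log₁₀(18.1/1.9) = 103.0 − 19.58 = 83.42 dB.
compressor: 80.5 − 20·log₁₀(18.9/1.9) = 80.5 − 19.95 = 60.55 dB.
Σ 10^(L/10) = 2.323e+08 → L_total = 10·log₁₀(2.323e+08) = 83.66 dB.

83.7 dB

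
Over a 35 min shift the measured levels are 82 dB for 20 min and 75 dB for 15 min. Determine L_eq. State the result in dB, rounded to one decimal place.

80.2 dB

L_eq = 10·log₁₀[(1/T)·Σ tᵢ·10^(Lᵢ/10)] with T = 35 min.
Σ tᵢ·10^(Lᵢ/10) = 20·10^(82/10) + 15·10^(75/10) = 3.644e+09.
L_eq = 10·log₁₀(3.644e+09/35) = 80.18 dB.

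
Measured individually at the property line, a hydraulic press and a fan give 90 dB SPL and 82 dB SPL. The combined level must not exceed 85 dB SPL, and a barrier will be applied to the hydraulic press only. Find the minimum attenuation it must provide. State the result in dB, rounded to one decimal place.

Everything except the hydraulic press sums to 10^(82/10) = 1.585e+08 in linear terms, 82.00 dB SPL.
To meet 85 dB SPL overall, the treated hydraulic press may contribute at most 10^(85/10) − 1.585e+08 = 1.577e+08, i.e. 81.98 dB SPL.
So the hydraulic press must be reduced from 90 to 81.98 dB SPL: IL = 8.02 dB.

8.0 dB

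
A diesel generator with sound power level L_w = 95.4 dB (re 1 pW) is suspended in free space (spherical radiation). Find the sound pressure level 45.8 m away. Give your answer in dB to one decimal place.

51.2 dB

The power spreads over a sphere of area 4π·r², so L_p = L_w − 10·log₁₀(4π·r²).
4π·r² = 2.636e+04 m², 10·log₁₀ of that is 44.209 dB.
L_p = 95.4 − 44.209 = 51.19 dB.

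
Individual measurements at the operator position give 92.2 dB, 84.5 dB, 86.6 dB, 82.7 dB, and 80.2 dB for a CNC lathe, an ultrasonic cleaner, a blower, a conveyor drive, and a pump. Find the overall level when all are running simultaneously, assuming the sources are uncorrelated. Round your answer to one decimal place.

For uncorrelated sources the intensities add, so convert each level to linear form, sum, and take 10·log₁₀ of the total.
Σ 10^(L/10) = 10^(92.2/10) + 10^(84.5/10) + 10^(86.6/10) + 10^(82.7/10) + 10^(80.2/10) = 2.689e+09.
L_total = 10·log₁₀(2.689e+09) = 94.30 dB.

94.3 dB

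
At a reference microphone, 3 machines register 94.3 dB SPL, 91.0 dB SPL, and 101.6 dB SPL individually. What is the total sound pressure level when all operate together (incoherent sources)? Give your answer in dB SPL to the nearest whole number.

103 dB SPL

For uncorrelated sources the intensities add, so convert each level to linear form, sum, and take 10·log₁₀ of the total.
Σ 10^(L/10) = 10^(94.3/10) + 10^(91.0/10) + 10^(101.6/10) = 1.840e+10.
L_total = 10·log₁₀(1.840e+10) = 102.65 dB SPL.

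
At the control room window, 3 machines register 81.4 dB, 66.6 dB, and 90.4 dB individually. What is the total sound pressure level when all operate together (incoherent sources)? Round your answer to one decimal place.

Incoherent sources combine by intensity addition: L_total = 10·log₁₀(Σ 10^(L_i/10)).
Σ 10^(L/10) = 10^(81.4/10) + 10^(66.6/10) + 10^(90.4/10) = 1.239e+09.
L_total = 10·log₁₀(1.239e+09) = 90.93 dB.

90.9 dB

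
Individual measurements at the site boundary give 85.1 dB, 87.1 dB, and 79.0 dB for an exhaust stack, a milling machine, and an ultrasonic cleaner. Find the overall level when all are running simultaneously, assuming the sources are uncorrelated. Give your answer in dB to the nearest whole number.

Incoherent sources combine by intensity addition: L_total = 10·log₁₀(Σ 10^(L_i/10)).
Σ 10^(L/10) = 10^(85.1/10) + 10^(87.1/10) + 10^(79.0/10) = 9.159e+08.
L_total = 10·log₁₀(9.159e+08) = 89.62 dB.

90 dB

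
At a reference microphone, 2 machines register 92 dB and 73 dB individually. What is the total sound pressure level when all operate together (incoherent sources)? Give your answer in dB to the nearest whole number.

92 dB

For uncorrelated sources the intensities add, so convert each level to linear form, sum, and take 10·log₁₀ of the total.
Σ 10^(L/10) = 10^(92/10) + 10^(73/10) = 1.605e+09.
L_total = 10·log₁₀(1.605e+09) = 92.05 dB.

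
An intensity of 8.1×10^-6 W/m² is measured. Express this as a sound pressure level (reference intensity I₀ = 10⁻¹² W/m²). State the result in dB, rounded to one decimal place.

L = 10·log₁₀(I/I₀) = 10·log₁₀(8.1×10^-6/10⁻¹²) = 10·log₁₀(8.1×10^6).
L = 10·(0.9085 + 6) = 69.08 dB.

69.1 dB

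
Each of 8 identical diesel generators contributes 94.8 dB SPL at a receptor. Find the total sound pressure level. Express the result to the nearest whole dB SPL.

104 dB SPL

With 8 equal, uncorrelated contributions the intensity is 8× that of one unit, giving a rise of 10·log₁₀ 8.
L_total = 94.8 + 10·log₁₀(8) = 94.8 + 9.031 = 103.83 dB SPL.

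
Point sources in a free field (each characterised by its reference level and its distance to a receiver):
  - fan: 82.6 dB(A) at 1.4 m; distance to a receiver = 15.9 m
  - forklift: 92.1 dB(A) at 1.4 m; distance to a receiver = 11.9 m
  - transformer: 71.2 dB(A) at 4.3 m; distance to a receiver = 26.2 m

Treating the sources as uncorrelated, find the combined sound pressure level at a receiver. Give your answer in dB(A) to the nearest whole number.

Propagate each source to the receiver with L = L_ref − 20·log₁₀(r/r_ref), then add intensities.
fan: 82.6 − 20·log₁₀(15.9/1.4) = 82.6 − 21.11 = 61.49 dB(A).
forklift: 92.1 − 20·log₁₀(11.9/1.4) = 92.1 − 18.59 = 73.51 dB(A).
transformer: 71.2 − 20·log₁₀(26.2/4.3) = 71.2 − 15.70 = 55.50 dB(A).
Σ 10^(L/10) = 2.421e+07 → L_total = 10·log₁₀(2.421e+07) = 73.84 dB(A).

74 dB(A)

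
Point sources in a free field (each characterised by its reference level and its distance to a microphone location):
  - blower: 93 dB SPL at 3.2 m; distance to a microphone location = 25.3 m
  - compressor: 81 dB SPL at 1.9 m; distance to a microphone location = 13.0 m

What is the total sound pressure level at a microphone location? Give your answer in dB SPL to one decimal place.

Apply inverse-square spreading to bring every level to the receiver, then sum 10^(L/10).
blower: 93 − 20·log₁₀(25.3/3.2) = 93 − 17.96 = 75.04 dB SPL.
compressor: 81 − 20·log₁₀(13.0/1.9) = 81 − 16.70 = 64.30 dB SPL.
Σ 10^(L/10) = 3.461e+07 → L_total = 10·log₁₀(3.461e+07) = 75.39 dB SPL.

75.4 dB SPL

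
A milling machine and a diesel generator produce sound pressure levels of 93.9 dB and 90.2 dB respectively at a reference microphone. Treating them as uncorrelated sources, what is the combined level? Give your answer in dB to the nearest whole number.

95 dB

For uncorrelated sources the intensities add, so convert each level to linear form, sum, and take 10·log₁₀ of the total.
Σ 10^(L/10) = 10^(93.9/10) + 10^(90.2/10) = 3.502e+09.
L_total = 10·log₁₀(3.502e+09) = 95.44 dB.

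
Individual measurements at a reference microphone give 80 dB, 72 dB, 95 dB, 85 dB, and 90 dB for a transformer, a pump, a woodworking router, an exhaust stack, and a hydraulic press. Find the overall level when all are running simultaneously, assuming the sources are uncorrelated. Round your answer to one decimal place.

For uncorrelated sources the intensities add, so convert each level to linear form, sum, and take 10·log₁₀ of the total.
Σ 10^(L/10) = 10^(80/10) + 10^(72/10) + 10^(95/10) + 10^(85/10) + 10^(90/10) = 4.594e+09.
L_total = 10·log₁₀(4.594e+09) = 96.62 dB.

96.6 dB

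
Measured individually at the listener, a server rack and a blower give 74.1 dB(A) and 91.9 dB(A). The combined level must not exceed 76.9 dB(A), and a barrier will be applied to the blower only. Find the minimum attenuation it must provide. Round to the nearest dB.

18 dB

Fixed contribution from the other source: Σ 10^(L/10) = 10^(74.1/10) = 2.570e+07 (74.10 dB(A)).
The limit corresponds to 10^(76.9/10) = 4.898e+07; subtracting the fixed part leaves 2.327e+07 for the blower, i.e. 73.67 dB(A).
So the blower must be reduced from 91.9 to 73.67 dB(A): IL = 18.23 dB.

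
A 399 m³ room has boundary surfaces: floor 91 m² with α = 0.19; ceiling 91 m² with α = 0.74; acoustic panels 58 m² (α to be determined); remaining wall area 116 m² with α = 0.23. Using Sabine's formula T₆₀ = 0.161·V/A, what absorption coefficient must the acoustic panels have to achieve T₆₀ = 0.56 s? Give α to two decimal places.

Required total absorption A = 0.161·399/0.56 = 114.71 m².
Absorption from the other surfaces = 91·0.19 + 91·0.74 + 116·0.23 = 111.31 m², so the acoustic panels must supply 3.40 m² over 58 m².
α = 3.40/58 = 0.059.

0.06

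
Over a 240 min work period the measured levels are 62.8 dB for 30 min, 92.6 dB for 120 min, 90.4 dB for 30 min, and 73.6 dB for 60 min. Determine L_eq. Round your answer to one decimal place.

90.2 dB

Weight each interval's intensity by its duration and average over T = 240 min:
Σ tᵢ·10^(Lᵢ/10) = 30·10^(62.8/10) + 120·10^(92.6/10) + 30·10^(90.4/10) + 60·10^(73.6/10) = 2.527e+11.
L_eq = 10·log₁₀(2.527e+11/240) = 90.22 dB.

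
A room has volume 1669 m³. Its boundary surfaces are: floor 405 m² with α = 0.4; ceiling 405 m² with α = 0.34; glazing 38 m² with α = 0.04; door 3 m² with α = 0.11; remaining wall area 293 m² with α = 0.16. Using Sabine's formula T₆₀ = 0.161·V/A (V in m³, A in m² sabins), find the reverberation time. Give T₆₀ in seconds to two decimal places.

0.77 s

Total absorption A = 405·0.4 + 405·0.34 + 38·0.04 + 3·0.11 + 293·0.16 = 348.43 m² sabins.
T₆₀ = 0.161 × 1669 / 348.43 = 0.771 s.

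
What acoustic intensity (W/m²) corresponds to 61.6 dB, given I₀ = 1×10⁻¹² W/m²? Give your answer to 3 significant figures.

1.45e-06 W/m²

L = 10·log₁₀(I/I₀) ⇒ I = I₀·10^(L/10) = 10⁻¹² × 10^6.16.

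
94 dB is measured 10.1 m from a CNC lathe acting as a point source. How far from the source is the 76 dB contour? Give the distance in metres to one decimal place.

For a point source L₁ − L₂ = 20·log₁₀(r₂/r₁), so r₂ = r₁·10^((L₁−L₂)/20).
r₂ = 10.1·10^((94−76)/20) = 10.1·10^(18.0/20) = 80.23 m.

80.2 m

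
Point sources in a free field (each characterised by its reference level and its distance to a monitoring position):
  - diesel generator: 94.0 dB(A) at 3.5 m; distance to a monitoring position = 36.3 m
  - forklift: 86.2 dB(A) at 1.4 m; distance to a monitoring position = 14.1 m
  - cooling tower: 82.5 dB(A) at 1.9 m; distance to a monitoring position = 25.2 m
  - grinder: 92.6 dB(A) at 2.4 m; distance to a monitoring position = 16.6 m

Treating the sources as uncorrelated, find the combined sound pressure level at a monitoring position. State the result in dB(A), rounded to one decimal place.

78.2 dB(A)

Propagate each source to the receiver with L = L_ref − 20·log₁₀(r/r_ref), then add intensities.
diesel generator: 94.0 − 20·log₁₀(36.3/3.5) = 94.0 − 20.32 = 73.68 dB(A).
forklift: 86.2 − 20·log₁₀(14.1/1.4) = 86.2 − 20.06 = 66.14 dB(A).
cooling tower: 82.5 − 20·log₁₀(25.2/1.9) = 82.5 − 22.45 = 60.05 dB(A).
grinder: 92.6 − 20·log₁₀(16.6/2.4) = 92.6 − 16.80 = 75.80 dB(A).
Σ 10^(L/10) = 6.651e+07 → L_total = 10·log₁₀(6.651e+07) = 78.23 dB(A).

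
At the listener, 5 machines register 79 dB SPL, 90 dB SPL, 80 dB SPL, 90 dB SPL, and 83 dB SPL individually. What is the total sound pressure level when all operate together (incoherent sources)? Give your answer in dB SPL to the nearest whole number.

94 dB SPL

For uncorrelated sources the intensities add, so convert each level to linear form, sum, and take 10·log₁₀ of the total.
Σ 10^(L/10) = 10^(79/10) + 10^(90/10) + 10^(80/10) + 10^(90/10) + 10^(83/10) = 2.379e+09.
L_total = 10·log₁₀(2.379e+09) = 93.76 dB SPL.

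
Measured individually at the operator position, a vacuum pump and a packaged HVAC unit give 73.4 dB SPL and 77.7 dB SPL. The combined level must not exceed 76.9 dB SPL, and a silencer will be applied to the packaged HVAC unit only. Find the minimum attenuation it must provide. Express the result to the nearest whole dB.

Fixed contribution from the other source: Σ 10^(L/10) = 10^(73.4/10) = 2.188e+07 (73.40 dB SPL).
The limit corresponds to 10^(76.9/10) = 4.898e+07; subtracting the fixed part leaves 2.710e+07 for the packaged HVAC unit, i.e. 74.33 dB SPL.
Required insertion loss = 77.7 − 74.33 = 3.37 dB.

3 dB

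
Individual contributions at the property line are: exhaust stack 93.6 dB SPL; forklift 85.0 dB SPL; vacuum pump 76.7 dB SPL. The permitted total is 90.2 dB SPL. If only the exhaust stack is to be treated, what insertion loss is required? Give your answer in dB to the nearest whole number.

5 dB

Everything except the exhaust stack sums to 10^(85.0/10) + 10^(76.7/10) = 3.630e+08 in linear terms, 85.60 dB SPL.
The limit corresponds to 10^(90.2/10) = 1.047e+09; subtracting the fixed part leaves 6.841e+08 for the exhaust stack, i.e. 88.35 dB SPL.
So the exhaust stack must be reduced from 93.6 to 88.35 dB SPL: IL = 5.25 dB.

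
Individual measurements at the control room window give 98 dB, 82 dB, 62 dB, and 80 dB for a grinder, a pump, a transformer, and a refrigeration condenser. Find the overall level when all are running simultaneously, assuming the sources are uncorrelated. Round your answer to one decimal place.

98.2 dB

Incoherent sources combine by intensity addition: L_total = 10·log₁₀(Σ 10^(L_i/10)).
Σ 10^(L/10) = 10^(98/10) + 10^(82/10) + 10^(62/10) + 10^(80/10) = 6.570e+09.
L_total = 10·log₁₀(6.570e+09) = 98.18 dB.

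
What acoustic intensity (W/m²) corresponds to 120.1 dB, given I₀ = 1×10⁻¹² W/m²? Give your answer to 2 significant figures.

I = I₀·10^(L/10) = 10⁻¹² × 10^(120.1/10) = 10^(0.010).

1.0 W/m²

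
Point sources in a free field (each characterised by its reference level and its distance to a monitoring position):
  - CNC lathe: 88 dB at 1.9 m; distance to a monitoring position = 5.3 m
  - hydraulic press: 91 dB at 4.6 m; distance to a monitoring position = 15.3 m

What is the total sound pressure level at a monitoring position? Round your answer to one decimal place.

First find each source's level at the receiver (point-source: −20·log₁₀(r/r_ref)), then combine on an intensity basis.
CNC lathe: 88 − 20·log₁₀(5.3/1.9) = 88 − 8.91 = 79.09 dB.
hydraulic press: 91 − 20·log₁₀(15.3/4.6) = 91 − 10.44 = 80.56 dB.
Σ 10^(L/10) = 1.949e+08 → L_total = 10·log₁₀(1.949e+08) = 82.90 dB.

82.9 dB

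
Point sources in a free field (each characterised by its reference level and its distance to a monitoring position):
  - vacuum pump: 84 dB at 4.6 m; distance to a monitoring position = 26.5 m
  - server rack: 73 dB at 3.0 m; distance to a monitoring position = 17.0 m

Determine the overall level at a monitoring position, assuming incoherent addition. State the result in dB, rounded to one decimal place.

69.1 dB

First find each source's level at the receiver (point-source: −20·log₁₀(r/r_ref)), then combine on an intensity basis.
vacuum pump: 84 − 20·log₁₀(26.5/4.6) = 84 − 15.21 = 68.79 dB.
server rack: 73 − 20·log₁₀(17.0/3.0) = 73 − 15.07 = 57.93 dB.
Σ 10^(L/10) = 8.190e+06 → L_total = 10·log₁₀(8.190e+06) = 69.13 dB.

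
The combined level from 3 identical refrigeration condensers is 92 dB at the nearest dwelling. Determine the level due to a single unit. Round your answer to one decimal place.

For N identical incoherent sources L_total = L₁ + 10·log₁₀ N, so L₁ = 92 − 10·log₁₀(3) = 92 − 4.771.

87.2 dB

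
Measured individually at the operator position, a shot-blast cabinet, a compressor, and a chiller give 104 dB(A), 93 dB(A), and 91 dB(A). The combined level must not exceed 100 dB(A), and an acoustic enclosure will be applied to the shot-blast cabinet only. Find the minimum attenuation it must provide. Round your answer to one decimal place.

Fixed contribution from the other sources: Σ 10^(L/10) = 10^(93/10) + 10^(91/10) = 3.254e+09 (95.12 dB(A)).
The limit corresponds to 10^(100/10) = 1.000e+10; subtracting the fixed part leaves 6.746e+09 for the shot-blast cabinet, i.e. 98.29 dB(A).
Required insertion loss = 104 − 98.29 = 5.71 dB.

5.7 dB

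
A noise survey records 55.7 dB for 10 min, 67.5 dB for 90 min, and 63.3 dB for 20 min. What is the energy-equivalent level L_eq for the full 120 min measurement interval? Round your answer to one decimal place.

The energy average is taken in the linear domain: L_eq = 10·log₁₀[(Σ tᵢ·10^(Lᵢ/10))/T], T = 120 min.
Σ tᵢ·10^(Lᵢ/10) = 10·10^(55.7/10) + 90·10^(67.5/10) + 20·10^(63.3/10) = 5.526e+08.
L_eq = 10·log₁₀(5.526e+08/120) = 66.63 dB.

66.6 dB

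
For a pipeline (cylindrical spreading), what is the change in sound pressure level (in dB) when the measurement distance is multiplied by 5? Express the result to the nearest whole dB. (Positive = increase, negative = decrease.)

-7 dB

Line-source spreading: ΔL = −10·log₁₀(r₂/r₁).
ΔL = −10·log₁₀(5) = -6.99 dB.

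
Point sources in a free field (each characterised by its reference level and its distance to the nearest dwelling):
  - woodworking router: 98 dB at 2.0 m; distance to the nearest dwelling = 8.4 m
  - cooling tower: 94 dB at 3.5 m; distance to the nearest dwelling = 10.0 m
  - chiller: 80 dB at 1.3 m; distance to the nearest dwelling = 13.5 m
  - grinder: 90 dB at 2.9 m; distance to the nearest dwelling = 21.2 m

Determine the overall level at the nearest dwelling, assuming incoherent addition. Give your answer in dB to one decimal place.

88.4 dB

First find each source's level at the receiver (point-source: −20·log₁₀(r/r_ref)), then combine on an intensity basis.
woodworking router: 98 − 20·log₁₀(8.4/2.0) = 98 − 12.46 = 85.54 dB.
cooling tower: 94 − 20·log₁₀(10.0/3.5) = 94 − 9.12 = 84.88 dB.
chiller: 80 − 20·log₁₀(13.5/1.3) = 80 − 20.33 = 59.67 dB.
grinder: 90 − 20·log₁₀(21.2/2.9) = 90 − 17.28 = 72.72 dB.
Σ 10^(L/10) = 6.850e+08 → L_total = 10·log₁₀(6.850e+08) = 88.36 dB.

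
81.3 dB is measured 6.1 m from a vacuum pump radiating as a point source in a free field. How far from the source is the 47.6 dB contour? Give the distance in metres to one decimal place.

295.3 m

For a point source L₁ − L₂ = 20·log₁₀(r₂/r₁), so r₂ = r₁·10^((L₁−L₂)/20).
r₂ = 6.1·10^((81.3−47.6)/20) = 6.1·10^(33.7/20) = 295.35 m.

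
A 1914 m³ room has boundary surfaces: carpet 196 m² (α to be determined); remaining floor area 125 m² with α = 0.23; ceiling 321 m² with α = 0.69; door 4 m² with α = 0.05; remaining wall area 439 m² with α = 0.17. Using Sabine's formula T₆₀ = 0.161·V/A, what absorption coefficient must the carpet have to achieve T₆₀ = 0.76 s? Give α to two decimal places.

From T₆₀ = 0.161·V/A, the target T₆₀ = 0.76 s needs A = 0.161·1914/0.76 = 405.47 m².
Absorption from the other surfaces = 125·0.23 + 321·0.69 + 4·0.05 + 439·0.17 = 325.07 m², so the carpet must supply 80.40 m² over 196 m².
α = 80.40/196 = 0.410.

0.41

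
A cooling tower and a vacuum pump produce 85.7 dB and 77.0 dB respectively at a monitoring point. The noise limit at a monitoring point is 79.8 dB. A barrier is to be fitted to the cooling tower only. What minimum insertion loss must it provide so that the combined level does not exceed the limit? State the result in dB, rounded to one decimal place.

The untreated sources together contribute 10^(77.0/10) = 5.012e+07, i.e. 77.00 dB.
The limit corresponds to 10^(79.8/10) = 9.550e+07; subtracting the fixed part leaves 4.538e+07 for the cooling tower, i.e. 76.57 dB.
Required insertion loss = 85.7 − 76.57 = 9.13 dB.

9.1 dB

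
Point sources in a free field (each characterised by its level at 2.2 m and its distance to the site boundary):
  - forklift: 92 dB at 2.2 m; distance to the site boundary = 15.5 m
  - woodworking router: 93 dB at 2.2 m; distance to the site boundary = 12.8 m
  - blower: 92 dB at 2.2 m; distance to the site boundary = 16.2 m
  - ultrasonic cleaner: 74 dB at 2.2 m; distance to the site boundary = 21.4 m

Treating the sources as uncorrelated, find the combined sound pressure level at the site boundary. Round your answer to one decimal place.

80.8 dB

First find each source's level at the receiver (point-source: −20·log₁₀(r/r_ref)), then combine on an intensity basis.
forklift: 92 − 20·log₁₀(15.5/2.2) = 92 − 16.96 = 75.04 dB.
woodworking router: 93 − 20·log₁₀(12.8/2.2) = 93 − 15.30 = 77.70 dB.
blower: 92 − 20·log₁₀(16.2/2.2) = 92 − 17.34 = 74.66 dB.
ultrasonic cleaner: 74 − 20·log₁₀(21.4/2.2) = 74 − 19.76 = 54.24 dB.
Σ 10^(L/10) = 1.204e+08 → L_total = 10·log₁₀(1.204e+08) = 80.81 dB.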